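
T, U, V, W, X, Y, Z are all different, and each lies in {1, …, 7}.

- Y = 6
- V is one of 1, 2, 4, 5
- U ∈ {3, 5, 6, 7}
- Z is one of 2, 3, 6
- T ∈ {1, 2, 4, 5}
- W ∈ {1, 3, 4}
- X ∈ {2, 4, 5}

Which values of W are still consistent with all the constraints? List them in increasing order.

Y's domain is down to {6}, so Y = 6. Strike 6 from U, Z.
The 6 still-open variables draw from only 6 values {1, 2, 3, 4, 5, 7}, so each is used; only U can be 7, hence U = 7.
No further eliminations apply; W can still be any of 1, 3, 4.

1, 3, 4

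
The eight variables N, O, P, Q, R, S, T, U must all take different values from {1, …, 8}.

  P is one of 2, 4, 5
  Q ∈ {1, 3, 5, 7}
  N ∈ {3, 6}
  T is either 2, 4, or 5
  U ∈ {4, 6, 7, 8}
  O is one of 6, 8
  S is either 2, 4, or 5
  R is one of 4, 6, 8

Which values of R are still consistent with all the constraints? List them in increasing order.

6, 8

The 8 variables together cover exactly {1, 2, 3, 4, 5, 6, 7, 8} — 8 values for 8 variables — and 1 appears only in Q's list, so Q = 1.
The 7 still-open variables together cover exactly {2, 3, 4, 5, 6, 7, 8} — 7 values for 7 variables — and 3 appears only in N's list, so N = 3.
The 6 still-open variables together cover exactly {2, 4, 5, 6, 7, 8} — 6 values for 6 variables — and 7 appears only in U's list, so U = 7.
P, S, T between them cover only {2, 4, 5} — a naked triple. Remove those values from R.
No further eliminations apply; R can still be any of 6, 8.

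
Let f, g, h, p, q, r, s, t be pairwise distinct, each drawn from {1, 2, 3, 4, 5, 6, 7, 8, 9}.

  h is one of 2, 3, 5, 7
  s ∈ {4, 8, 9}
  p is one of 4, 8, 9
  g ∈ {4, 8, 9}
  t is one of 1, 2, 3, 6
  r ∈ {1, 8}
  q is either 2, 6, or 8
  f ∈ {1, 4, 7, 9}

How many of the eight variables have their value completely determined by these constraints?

The 3 variables g, p, s are confined to {4, 8, 9}, which locks those values in; drop them from f, q, r.
That leaves r = 1. So f, t can't be 1.
f must be 7 (only option left). Remove 7 from h.
Determined: f=7, r=1. The other variables each still have more than one consistent value. That makes 2.

2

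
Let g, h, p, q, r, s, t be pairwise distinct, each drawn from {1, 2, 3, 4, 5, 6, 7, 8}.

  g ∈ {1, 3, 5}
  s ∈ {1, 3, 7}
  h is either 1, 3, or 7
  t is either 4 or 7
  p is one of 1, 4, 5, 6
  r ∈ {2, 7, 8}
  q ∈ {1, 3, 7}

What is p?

6

h, q, s share exactly the 3 values {1, 3, 7}; by pigeonhole those values go to them, so strike 1, 3, 7 from g, p, r, t.
That leaves g = 5. Eliminate 5 elsewhere: p.
t's domain is down to {4}, so t = 4. Eliminate 4 elsewhere: p.
So p = 6.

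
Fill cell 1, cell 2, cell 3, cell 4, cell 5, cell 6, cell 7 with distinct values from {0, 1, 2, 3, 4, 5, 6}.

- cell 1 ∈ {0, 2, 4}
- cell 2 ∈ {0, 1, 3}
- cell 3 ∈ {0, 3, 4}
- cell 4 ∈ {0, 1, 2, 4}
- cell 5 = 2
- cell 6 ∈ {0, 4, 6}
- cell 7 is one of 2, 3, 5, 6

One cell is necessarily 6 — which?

cell 5's domain is down to {2}, so cell 5 = 2. Eliminate 2 elsewhere: cell 1, cell 4, cell 7.
Among the 6 still-open variables, 5 fits only cell 7 (and all 6 values in {0, 1, 3, 4, 5, 6} must be used), so cell 7 = 5.
The 5 still-open variables together cover exactly {0, 1, 3, 4, 6} — 5 values for 5 variables — and 6 appears only in cell 6's list, so cell 6 = 6.

cell 6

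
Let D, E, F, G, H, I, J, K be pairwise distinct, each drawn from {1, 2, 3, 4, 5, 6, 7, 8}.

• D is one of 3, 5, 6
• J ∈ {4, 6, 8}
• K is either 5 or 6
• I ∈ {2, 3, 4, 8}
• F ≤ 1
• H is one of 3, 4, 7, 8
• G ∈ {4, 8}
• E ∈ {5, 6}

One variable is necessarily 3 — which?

D

F's domain is down to {1}, so F = 1.
Among the 7 still-open variables, 2 fits only I (and all 7 values in {2, 3, 4, 5, 6, 7, 8} must be used), so I = 2.
The 6 still-open variables draw from only 6 values {3, 4, 5, 6, 7, 8}, so each is used; only H can be 7, hence H = 7.
The 5 still-open variables draw from only 5 values {3, 4, 5, 6, 8}, so each is used; only D can be 3, hence D = 3.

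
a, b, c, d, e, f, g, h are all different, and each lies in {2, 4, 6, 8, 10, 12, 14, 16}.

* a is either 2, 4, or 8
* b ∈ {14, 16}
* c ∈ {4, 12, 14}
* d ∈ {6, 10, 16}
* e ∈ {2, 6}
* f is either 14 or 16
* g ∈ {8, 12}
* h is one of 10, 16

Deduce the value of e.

b and f share exactly the 2 values {14, 16}; by pigeonhole those values go to them, so strike 14, 16 from c, d, h.
h has just one choice, so h = 10. Remove 10 from d.
d's domain is down to {6}, so d = 6. Remove 6 from e.
So e = 2.

2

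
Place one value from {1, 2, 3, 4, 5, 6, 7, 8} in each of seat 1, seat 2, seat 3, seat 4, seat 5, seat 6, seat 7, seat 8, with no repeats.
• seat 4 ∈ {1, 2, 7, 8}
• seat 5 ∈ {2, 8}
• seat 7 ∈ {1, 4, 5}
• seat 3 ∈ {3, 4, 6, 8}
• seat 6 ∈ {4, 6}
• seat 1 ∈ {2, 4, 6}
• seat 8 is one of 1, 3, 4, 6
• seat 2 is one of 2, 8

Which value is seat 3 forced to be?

The 8 variables together cover exactly {1, 2, 3, 4, 5, 6, 7, 8} — 8 values for 8 variables — and 5 appears only in seat 7's list, so seat 7 = 5.
The 7 still-open variables draw from only 7 values {1, 2, 3, 4, 6, 7, 8}, so each is used; only seat 4 can be 7, hence seat 4 = 7.
Among the 6 still-open variables, 1 fits only seat 8 (and all 6 values in {1, 2, 3, 4, 6, 8} must be used), so seat 8 = 1.
Among the 5 still-open variables, 3 fits only seat 3 (and all 5 values in {2, 3, 4, 6, 8} must be used), so seat 3 = 3.

3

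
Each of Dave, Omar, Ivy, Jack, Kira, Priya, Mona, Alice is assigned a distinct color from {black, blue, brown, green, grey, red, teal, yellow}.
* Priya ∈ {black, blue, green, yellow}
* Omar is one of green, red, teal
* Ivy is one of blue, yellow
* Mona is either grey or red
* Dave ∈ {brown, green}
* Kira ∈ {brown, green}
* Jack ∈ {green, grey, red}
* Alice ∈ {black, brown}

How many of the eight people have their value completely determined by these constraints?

2

The 8 variables draw from only 8 values {black, blue, brown, green, grey, red, teal, yellow}, so each is used; only Omar can be teal, hence Omar = teal.
The 2 variables Dave and Kira are confined to {brown, green}, which locks those values in; drop them from Jack, Priya, Alice.
That leaves Alice = black. Strike black from Priya.
Determined: Omar=teal, Alice=black. The other people each still have more than one consistent value. That makes 2.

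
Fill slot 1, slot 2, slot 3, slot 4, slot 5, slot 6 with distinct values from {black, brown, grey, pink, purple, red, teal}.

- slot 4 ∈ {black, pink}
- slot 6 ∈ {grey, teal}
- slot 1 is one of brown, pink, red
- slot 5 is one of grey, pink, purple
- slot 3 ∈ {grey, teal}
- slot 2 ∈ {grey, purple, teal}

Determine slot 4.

black

The 2 variables slot 3 and slot 6 are confined to {grey, teal}, which locks those values in; drop them from slot 2, slot 5.
slot 2 must be purple (only option left). Strike purple from slot 5.
slot 5's domain is down to {pink}, so slot 5 = pink. So slot 1, slot 4 can't be pink.
So slot 4 = black.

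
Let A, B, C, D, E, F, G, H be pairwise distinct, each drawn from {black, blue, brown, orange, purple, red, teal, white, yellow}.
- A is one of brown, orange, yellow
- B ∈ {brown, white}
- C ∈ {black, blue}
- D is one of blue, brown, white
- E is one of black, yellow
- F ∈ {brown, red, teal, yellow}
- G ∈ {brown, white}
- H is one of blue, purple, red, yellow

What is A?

orange

B and G share exactly the 2 values {brown, white}; by pigeonhole those values go to them, so strike brown, white from A, D, F.
D must be blue (only option left). So C, H can't be blue.
C's domain is down to {black}, so C = black. Eliminate black elsewhere: E.
E must be yellow (only option left). Strike yellow from A, F, H.
So A = orange.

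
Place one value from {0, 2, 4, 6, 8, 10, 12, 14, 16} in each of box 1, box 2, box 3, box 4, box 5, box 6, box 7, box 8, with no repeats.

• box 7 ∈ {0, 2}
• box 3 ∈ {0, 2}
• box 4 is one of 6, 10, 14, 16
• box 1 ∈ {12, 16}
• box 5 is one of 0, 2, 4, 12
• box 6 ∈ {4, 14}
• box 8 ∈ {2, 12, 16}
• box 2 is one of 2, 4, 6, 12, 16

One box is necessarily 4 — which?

box 5

Among the 8 variables, 10 fits only box 4 (and all 8 values in {0, 2, 4, 6, 10, 12, 14, 16} must be used), so box 4 = 10.
The 7 still-open variables draw from only 7 values {0, 2, 4, 6, 12, 14, 16}, so each is used; only box 2 can be 6, hence box 2 = 6.
Among the 6 still-open variables, 14 fits only box 6 (and all 6 values in {0, 2, 4, 12, 14, 16} must be used), so box 6 = 14.
The 5 still-open variables draw from only 5 values {0, 2, 4, 12, 16}, so each is used; only box 5 can be 4, hence box 5 = 4.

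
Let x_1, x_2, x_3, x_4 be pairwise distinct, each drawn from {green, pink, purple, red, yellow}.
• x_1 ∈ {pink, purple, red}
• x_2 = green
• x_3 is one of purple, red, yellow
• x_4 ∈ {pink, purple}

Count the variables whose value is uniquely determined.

x_2 has just one choice, so x_2 = green.
Determined: x_2=green. The other variables each still have more than one consistent value. That makes 1.

1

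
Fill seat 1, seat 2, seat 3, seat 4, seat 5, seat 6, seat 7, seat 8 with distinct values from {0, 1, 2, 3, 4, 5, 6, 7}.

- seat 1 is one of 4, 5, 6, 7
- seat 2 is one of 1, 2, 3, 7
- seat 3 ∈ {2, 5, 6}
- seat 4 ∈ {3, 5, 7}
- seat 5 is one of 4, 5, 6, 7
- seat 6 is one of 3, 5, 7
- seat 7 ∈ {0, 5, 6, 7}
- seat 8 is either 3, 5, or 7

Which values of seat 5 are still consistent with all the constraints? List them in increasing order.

The 8 variables draw from only 8 values {0, 1, 2, 3, 4, 5, 6, 7}, so each is used; only seat 7 can be 0, hence seat 7 = 0.
Among the 7 still-open variables, 1 fits only seat 2 (and all 7 values in {1, 2, 3, 4, 5, 6, 7} must be used), so seat 2 = 1.
The 6 still-open variables together cover exactly {2, 3, 4, 5, 6, 7} — 6 values for 6 variables — and 2 appears only in seat 3's list, so seat 3 = 2.
seat 4, seat 6, seat 8 share exactly the 3 values {3, 5, 7}; by pigeonhole those values go to them, so strike 3, 5, 7 from seat 1, seat 5.
No further eliminations apply; seat 5 can still be any of 4, 6.

4, 6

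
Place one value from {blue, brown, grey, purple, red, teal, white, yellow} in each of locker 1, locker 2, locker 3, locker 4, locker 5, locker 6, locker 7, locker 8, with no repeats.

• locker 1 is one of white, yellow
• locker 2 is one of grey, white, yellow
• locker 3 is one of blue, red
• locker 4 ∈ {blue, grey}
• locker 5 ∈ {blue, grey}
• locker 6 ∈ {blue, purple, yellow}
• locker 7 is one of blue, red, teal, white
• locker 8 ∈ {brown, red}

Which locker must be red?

locker 3

Among the 8 variables, brown fits only locker 8 (and all 8 values in {blue, brown, grey, purple, red, teal, white, yellow} must be used), so locker 8 = brown.
The 7 still-open variables draw from only 7 values {blue, grey, purple, red, teal, white, yellow}, so each is used; only locker 6 can be purple, hence locker 6 = purple.
The 6 still-open variables draw from only 6 values {blue, grey, red, teal, white, yellow}, so each is used; only locker 7 can be teal, hence locker 7 = teal.
The 5 still-open variables together cover exactly {blue, grey, red, white, yellow} — 5 values for 5 variables — and red appears only in locker 3's list, so locker 3 = red.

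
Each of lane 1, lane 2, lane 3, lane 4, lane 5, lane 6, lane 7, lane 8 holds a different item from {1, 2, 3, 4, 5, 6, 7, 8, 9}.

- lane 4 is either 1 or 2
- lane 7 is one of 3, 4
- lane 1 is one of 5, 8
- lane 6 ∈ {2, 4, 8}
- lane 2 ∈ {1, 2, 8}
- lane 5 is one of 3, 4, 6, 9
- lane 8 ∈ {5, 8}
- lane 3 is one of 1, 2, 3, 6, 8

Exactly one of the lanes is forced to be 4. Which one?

The 8 variables draw from only 8 values {1, 2, 3, 4, 5, 6, 8, 9}, so each is used; only lane 5 can be 9, hence lane 5 = 9.
The 7 still-open variables draw from only 7 values {1, 2, 3, 4, 5, 6, 8}, so each is used; only lane 3 can be 6, hence lane 3 = 6.
The 6 still-open variables draw from only 6 values {1, 2, 3, 4, 5, 8}, so each is used; only lane 7 can be 3, hence lane 7 = 3.
Among the 5 still-open variables, 4 fits only lane 6 (and all 5 values in {1, 2, 4, 5, 8} must be used), so lane 6 = 4.

lane 6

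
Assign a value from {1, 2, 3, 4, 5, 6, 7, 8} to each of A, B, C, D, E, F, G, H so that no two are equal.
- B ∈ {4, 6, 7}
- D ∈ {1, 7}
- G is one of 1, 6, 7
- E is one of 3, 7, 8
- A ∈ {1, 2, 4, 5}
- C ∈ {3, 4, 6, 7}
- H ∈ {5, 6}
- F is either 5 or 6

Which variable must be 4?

The 8 variables together cover exactly {1, 2, 3, 4, 5, 6, 7, 8} — 8 values for 8 variables — and 2 appears only in A's list, so A = 2.
The 7 still-open variables draw from only 7 values {1, 3, 4, 5, 6, 7, 8}, so each is used; only E can be 8, hence E = 8.
The 6 still-open variables draw from only 6 values {1, 3, 4, 5, 6, 7}, so each is used; only C can be 3, hence C = 3.
Among the 5 still-open variables, 4 fits only B (and all 5 values in {1, 4, 5, 6, 7} must be used), so B = 4.

B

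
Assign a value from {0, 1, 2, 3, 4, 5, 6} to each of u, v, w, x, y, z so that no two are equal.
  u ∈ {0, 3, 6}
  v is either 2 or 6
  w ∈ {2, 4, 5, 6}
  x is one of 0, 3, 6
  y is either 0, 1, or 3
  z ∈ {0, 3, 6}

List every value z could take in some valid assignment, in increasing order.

The 3 variables u, x, z are confined to {0, 3, 6}, which locks those values in; drop them from v, w, y.
v's domain is down to {2}, so v = 2. Eliminate 2 elsewhere: w.
y must be 1 (only option left).
No further eliminations apply; z can still be any of 0, 3, 6.

0, 3, 6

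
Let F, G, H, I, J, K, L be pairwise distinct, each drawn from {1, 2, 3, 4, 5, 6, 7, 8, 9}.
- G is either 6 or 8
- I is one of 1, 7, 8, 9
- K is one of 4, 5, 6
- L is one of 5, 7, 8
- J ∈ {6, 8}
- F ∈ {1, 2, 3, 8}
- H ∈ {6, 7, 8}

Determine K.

The 2 variables G and J are confined to {6, 8}, which locks those values in; drop them from F, H, I, K, L.
That leaves H = 7. Remove 7 from I, L.
L has just one choice, so L = 5. Remove 5 from K.
So K = 4.

4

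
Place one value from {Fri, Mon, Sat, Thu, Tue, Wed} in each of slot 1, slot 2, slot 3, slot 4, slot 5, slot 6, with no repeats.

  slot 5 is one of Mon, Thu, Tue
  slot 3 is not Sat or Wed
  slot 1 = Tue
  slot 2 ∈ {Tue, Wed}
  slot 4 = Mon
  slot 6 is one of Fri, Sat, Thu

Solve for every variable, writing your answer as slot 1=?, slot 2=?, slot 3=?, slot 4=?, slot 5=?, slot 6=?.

slot 1's domain is down to {Tue}, so slot 1 = Tue. Strike Tue from slot 2, slot 3, slot 5.
That leaves slot 2 = Wed.
slot 4's domain is down to {Mon}, so slot 4 = Mon. So slot 3, slot 5 can't be Mon.
slot 5's domain is down to {Thu}, so slot 5 = Thu. Eliminate Thu elsewhere: slot 3, slot 6.
slot 3 has just one choice, so slot 3 = Fri. Eliminate Fri elsewhere: slot 6.
That leaves slot 6 = Sat.

slot 1=Tue, slot 2=Wed, slot 3=Fri, slot 4=Mon, slot 5=Thu, slot 6=Sat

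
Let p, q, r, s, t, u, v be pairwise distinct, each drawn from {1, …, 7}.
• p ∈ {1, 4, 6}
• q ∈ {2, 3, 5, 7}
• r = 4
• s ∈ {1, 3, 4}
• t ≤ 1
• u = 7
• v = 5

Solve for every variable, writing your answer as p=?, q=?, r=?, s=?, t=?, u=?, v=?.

r's domain is down to {4}, so r = 4. Remove 4 from p, s.
t has just one choice, so t = 1. Strike 1 from p, s.
u must be 7 (only option left). Remove 7 from q.
v has just one choice, so v = 5. Remove 5 from q.
p must be 6 (only option left).
That leaves s = 3. So q can't be 3.
That leaves q = 2.

p=6, q=2, r=4, s=3, t=1, u=7, v=5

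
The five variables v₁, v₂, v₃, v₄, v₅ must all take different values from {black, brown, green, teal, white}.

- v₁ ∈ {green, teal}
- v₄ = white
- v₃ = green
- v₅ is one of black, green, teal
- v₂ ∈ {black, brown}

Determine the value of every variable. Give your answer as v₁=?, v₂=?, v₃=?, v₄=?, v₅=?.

v₁=teal, v₂=brown, v₃=green, v₄=white, v₅=black

v₃ has just one choice, so v₃ = green. Strike green from v₁, v₅.
v₄ must be white (only option left).
v₁ must be teal (only option left). Eliminate teal elsewhere: v₅.
That leaves v₅ = black. Strike black from v₂.
v₂ must be brown (only option left).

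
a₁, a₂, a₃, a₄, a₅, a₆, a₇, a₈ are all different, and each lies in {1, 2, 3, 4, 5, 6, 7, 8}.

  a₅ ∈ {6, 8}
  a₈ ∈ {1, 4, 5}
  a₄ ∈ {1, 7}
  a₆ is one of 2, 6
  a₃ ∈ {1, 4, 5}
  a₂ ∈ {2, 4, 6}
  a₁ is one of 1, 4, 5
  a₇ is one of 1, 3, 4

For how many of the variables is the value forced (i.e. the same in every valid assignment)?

3

The 8 variables draw from only 8 values {1, 2, 3, 4, 5, 6, 7, 8}, so each is used; only a₇ can be 3, hence a₇ = 3.
The 7 still-open variables together cover exactly {1, 2, 4, 5, 6, 7, 8} — 7 values for 7 variables — and 7 appears only in a₄'s list, so a₄ = 7.
The 6 still-open variables together cover exactly {1, 2, 4, 5, 6, 8} — 6 values for 6 variables — and 8 appears only in a₅'s list, so a₅ = 8.
a₁, a₃, a₈ share exactly the 3 values {1, 4, 5}; by pigeonhole those values go to them, so strike 1, 4, 5 from a₂.
Determined: a₄=7, a₅=8, a₇=3. The other variables each still have more than one consistent value. That makes 3.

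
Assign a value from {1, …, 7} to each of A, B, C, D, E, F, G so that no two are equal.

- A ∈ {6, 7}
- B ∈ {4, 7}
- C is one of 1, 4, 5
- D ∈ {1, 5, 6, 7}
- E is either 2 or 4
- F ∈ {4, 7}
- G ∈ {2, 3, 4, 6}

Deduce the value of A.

6

Among the 7 variables, 3 fits only G (and all 7 values in {1, 2, 3, 4, 5, 6, 7} must be used), so G = 3.
The 6 still-open variables together cover exactly {1, 2, 4, 5, 6, 7} — 6 values for 6 variables — and 2 appears only in E's list, so E = 2.
B and F share exactly the 2 values {4, 7}; by pigeonhole those values go to them, so strike 4, 7 from A, C, D.
So A = 6.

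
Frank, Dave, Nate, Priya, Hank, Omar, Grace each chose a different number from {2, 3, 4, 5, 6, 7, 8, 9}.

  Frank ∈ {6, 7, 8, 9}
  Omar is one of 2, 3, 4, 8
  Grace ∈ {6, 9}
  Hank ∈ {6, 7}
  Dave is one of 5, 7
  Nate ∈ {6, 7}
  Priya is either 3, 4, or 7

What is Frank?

Nate and Hank share exactly the 2 values {6, 7}; by pigeonhole those values go to them, so strike 6, 7 from Frank, Dave, Priya, Grace.
That leaves Dave = 5.
Grace has just one choice, so Grace = 9. Strike 9 from Frank.
So Frank = 8.

8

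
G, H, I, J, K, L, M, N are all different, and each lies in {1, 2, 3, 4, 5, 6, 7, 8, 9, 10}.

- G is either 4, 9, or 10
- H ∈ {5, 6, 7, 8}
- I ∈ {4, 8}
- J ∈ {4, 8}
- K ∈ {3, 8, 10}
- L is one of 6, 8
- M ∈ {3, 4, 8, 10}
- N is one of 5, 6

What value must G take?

9

The 8 variables together cover exactly {3, 4, 5, 6, 7, 8, 9, 10} — 8 values for 8 variables — and 7 appears only in H's list, so H = 7.
Among the 7 still-open variables, 5 fits only N (and all 7 values in {3, 4, 5, 6, 8, 9, 10} must be used), so N = 5.
The 6 still-open variables together cover exactly {3, 4, 6, 8, 9, 10} — 6 values for 6 variables — and 6 appears only in L's list, so L = 6.
Among the 5 still-open variables, 9 fits only G (and all 5 values in {3, 4, 8, 9, 10} must be used), so G = 9.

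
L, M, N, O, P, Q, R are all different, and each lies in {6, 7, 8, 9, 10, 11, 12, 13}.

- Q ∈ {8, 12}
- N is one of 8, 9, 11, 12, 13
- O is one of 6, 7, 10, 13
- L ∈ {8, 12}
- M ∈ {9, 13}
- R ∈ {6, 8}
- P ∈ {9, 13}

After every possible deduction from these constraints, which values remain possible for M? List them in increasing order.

9, 13

The 2 variables L and Q are confined to {8, 12}, which locks those values in; drop them from N, R.
That leaves R = 6. Strike 6 from O.
M and P share exactly the 2 values {9, 13}; by pigeonhole those values go to them, so strike 9, 13 from N, O.
N has just one choice, so N = 11.
No further eliminations apply; M can still be any of 9, 13.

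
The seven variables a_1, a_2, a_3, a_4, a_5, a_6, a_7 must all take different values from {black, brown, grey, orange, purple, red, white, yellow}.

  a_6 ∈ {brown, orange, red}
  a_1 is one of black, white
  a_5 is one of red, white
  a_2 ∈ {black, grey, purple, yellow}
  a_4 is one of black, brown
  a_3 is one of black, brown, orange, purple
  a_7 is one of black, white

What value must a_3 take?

The 2 variables a_1 and a_7 are confined to {black, white}, which locks those values in; drop them from a_2, a_3, a_4, a_5.
a_4's domain is down to {brown}, so a_4 = brown. So a_3, a_6 can't be brown.
a_5 must be red (only option left). So a_6 can't be red.
That leaves a_6 = orange. Remove orange from a_3.
So a_3 = purple.

purple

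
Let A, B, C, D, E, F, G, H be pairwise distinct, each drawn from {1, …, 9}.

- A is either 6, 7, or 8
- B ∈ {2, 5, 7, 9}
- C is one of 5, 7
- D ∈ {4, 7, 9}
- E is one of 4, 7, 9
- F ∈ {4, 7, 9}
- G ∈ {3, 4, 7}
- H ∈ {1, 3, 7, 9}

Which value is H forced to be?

1

D, E, F share exactly the 3 values {4, 7, 9}; by pigeonhole those values go to them, so strike 4, 7, 9 from A, B, C, G, H.
C has just one choice, so C = 5. Strike 5 from B.
G must be 3 (only option left). Remove 3 from H.
So H = 1.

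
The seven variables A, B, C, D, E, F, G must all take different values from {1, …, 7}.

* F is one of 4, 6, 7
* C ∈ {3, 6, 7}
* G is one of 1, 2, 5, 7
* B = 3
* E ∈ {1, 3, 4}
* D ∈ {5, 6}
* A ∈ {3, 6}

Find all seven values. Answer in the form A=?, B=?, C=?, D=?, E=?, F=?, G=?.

A=6, B=3, C=7, D=5, E=1, F=4, G=2

B has just one choice, so B = 3. Eliminate 3 elsewhere: A, C, E.
A has just one choice, so A = 6. Strike 6 from C, D, F.
C's domain is down to {7}, so C = 7. Strike 7 from F, G.
D has just one choice, so D = 5. Strike 5 from G.
F's domain is down to {4}, so F = 4. Strike 4 from E.
E's domain is down to {1}, so E = 1. Eliminate 1 elsewhere: G.
G's domain is down to {2}, so G = 2.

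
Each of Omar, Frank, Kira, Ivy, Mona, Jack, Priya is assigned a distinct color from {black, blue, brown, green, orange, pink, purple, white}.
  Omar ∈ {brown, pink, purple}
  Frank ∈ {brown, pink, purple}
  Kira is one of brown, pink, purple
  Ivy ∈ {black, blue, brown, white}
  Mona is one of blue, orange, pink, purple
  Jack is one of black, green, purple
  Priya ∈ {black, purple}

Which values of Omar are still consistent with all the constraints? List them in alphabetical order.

Omar, Frank, Kira between them cover only {brown, pink, purple} — a naked triple. Remove those values from Ivy, Mona, Jack, Priya.
That leaves Priya = black. Remove black from Ivy, Jack.
That leaves Jack = green.
No further eliminations apply; Omar can still be any of brown, pink, purple.

brown, pink, purple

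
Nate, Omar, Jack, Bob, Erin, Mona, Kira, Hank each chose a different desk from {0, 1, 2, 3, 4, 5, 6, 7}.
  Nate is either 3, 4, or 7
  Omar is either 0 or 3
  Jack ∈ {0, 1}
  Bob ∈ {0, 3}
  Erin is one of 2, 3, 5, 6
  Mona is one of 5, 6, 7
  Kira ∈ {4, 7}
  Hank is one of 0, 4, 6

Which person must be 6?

Hank

The 8 variables draw from only 8 values {0, 1, 2, 3, 4, 5, 6, 7}, so each is used; only Jack can be 1, hence Jack = 1.
The 7 still-open variables together cover exactly {0, 2, 3, 4, 5, 6, 7} — 7 values for 7 variables — and 2 appears only in Erin's list, so Erin = 2.
The 6 still-open variables draw from only 6 values {0, 3, 4, 5, 6, 7}, so each is used; only Mona can be 5, hence Mona = 5.
The 5 still-open variables together cover exactly {0, 3, 4, 6, 7} — 5 values for 5 variables — and 6 appears only in Hank's list, so Hank = 6.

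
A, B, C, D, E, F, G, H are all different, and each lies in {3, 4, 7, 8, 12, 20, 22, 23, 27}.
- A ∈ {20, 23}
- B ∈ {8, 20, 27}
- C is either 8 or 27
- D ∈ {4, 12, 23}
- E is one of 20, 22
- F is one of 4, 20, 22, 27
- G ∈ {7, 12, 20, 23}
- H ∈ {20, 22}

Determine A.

Among the 8 variables, 7 fits only G (and all 8 values in {4, 7, 8, 12, 20, 22, 23, 27} must be used), so G = 7.
Among the 7 still-open variables, 12 fits only D (and all 7 values in {4, 8, 12, 20, 22, 23, 27} must be used), so D = 12.
The 6 still-open variables together cover exactly {4, 8, 20, 22, 23, 27} — 6 values for 6 variables — and 4 appears only in F's list, so F = 4.
The 5 still-open variables draw from only 5 values {8, 20, 22, 23, 27}, so each is used; only A can be 23, hence A = 23.

23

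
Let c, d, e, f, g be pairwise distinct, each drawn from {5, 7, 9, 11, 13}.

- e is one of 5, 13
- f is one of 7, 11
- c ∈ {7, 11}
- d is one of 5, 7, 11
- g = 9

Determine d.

5

g's domain is down to {9}, so g = 9.
The 4 still-open variables draw from only 4 values {5, 7, 11, 13}, so each is used; only e can be 13, hence e = 13.
The 3 still-open variables together cover exactly {5, 7, 11} — 3 values for 3 variables — and 5 appears only in d's list, so d = 5.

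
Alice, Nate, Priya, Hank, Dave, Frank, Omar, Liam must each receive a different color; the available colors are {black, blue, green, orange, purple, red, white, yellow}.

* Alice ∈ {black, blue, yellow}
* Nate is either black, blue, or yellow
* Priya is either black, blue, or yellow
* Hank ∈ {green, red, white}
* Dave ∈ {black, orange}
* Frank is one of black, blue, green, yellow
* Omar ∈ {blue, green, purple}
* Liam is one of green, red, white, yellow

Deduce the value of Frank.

Among the 8 variables, orange fits only Dave (and all 8 values in {black, blue, green, orange, purple, red, white, yellow} must be used), so Dave = orange.
The 7 still-open variables draw from only 7 values {black, blue, green, purple, red, white, yellow}, so each is used; only Omar can be purple, hence Omar = purple.
Alice, Nate, Priya share exactly the 3 values {black, blue, yellow}; by pigeonhole those values go to them, so strike black, blue, yellow from Frank, Liam.
So Frank = green.

green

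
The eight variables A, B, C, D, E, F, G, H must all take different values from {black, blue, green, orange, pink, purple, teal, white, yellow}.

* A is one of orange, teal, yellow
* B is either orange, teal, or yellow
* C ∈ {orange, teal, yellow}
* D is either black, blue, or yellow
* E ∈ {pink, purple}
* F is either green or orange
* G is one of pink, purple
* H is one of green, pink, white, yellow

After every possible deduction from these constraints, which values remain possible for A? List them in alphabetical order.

orange, teal, yellow

E and G share exactly the 2 values {pink, purple}; by pigeonhole those values go to them, so strike pink, purple from H.
A, B, C share exactly the 3 values {orange, teal, yellow}; by pigeonhole those values go to them, so strike orange, teal, yellow from D, F, H.
F must be green (only option left). Remove green from H.
That leaves H = white.
No further eliminations apply; A can still be any of orange, teal, yellow.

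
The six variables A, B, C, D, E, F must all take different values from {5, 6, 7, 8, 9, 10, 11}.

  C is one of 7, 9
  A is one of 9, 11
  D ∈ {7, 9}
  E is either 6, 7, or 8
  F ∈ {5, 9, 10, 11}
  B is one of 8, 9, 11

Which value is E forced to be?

The 2 variables C and D are confined to {7, 9}, which locks those values in; drop them from A, B, E, F.
A has just one choice, so A = 11. Strike 11 from B, F.
That leaves B = 8. Strike 8 from E.
So E = 6.

6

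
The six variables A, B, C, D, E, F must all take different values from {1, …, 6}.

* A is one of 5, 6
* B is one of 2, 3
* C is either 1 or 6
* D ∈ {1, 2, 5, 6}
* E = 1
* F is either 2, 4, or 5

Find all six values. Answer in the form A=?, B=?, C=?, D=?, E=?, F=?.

A=5, B=3, C=6, D=2, E=1, F=4

E has just one choice, so E = 1. Remove 1 from C, D.
C must be 6 (only option left). Remove 6 from A, D.
That leaves A = 5. Eliminate 5 elsewhere: D, F.
D has just one choice, so D = 2. So B, F can't be 2.
F has just one choice, so F = 4.
B's domain is down to {3}, so B = 3.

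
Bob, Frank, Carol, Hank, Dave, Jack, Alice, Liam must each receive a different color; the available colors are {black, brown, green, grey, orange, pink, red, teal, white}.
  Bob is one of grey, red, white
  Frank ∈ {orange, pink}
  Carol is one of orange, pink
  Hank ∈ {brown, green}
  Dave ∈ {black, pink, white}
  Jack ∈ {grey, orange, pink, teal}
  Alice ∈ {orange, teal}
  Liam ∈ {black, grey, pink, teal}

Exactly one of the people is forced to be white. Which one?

Frank and Carol between them cover only {orange, pink} — a naked pair. Remove those values from Dave, Jack, Alice, Liam.
That leaves Alice = teal. So Jack, Liam can't be teal.
Jack must be grey (only option left). Eliminate grey elsewhere: Bob, Liam.
That leaves Liam = black. Eliminate black elsewhere: Dave.
So white goes to Dave.

Dave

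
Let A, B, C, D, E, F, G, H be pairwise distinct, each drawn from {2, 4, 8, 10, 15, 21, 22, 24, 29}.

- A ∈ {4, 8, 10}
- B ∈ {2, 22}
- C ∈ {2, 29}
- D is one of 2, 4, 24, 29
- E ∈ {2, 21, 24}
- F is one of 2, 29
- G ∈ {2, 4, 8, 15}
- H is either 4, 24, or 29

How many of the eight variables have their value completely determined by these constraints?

The 2 variables C and F are confined to {2, 29}, which locks those values in; drop them from B, D, E, G, H.
B has just one choice, so B = 22.
D and H share exactly the 2 values {4, 24}; by pigeonhole those values go to them, so strike 4, 24 from A, E, G.
That leaves E = 21.
Determined: B=22, E=21. The other variables each still have more than one consistent value. That makes 2.

2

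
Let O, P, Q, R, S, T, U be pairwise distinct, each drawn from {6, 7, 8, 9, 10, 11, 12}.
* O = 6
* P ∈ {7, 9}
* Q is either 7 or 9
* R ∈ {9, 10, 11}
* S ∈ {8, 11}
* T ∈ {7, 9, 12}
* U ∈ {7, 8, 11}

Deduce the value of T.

O has just one choice, so O = 6.
The 6 still-open variables together cover exactly {7, 8, 9, 10, 11, 12} — 6 values for 6 variables — and 10 appears only in R's list, so R = 10.
The 5 still-open variables draw from only 5 values {7, 8, 9, 11, 12}, so each is used; only T can be 12, hence T = 12.

12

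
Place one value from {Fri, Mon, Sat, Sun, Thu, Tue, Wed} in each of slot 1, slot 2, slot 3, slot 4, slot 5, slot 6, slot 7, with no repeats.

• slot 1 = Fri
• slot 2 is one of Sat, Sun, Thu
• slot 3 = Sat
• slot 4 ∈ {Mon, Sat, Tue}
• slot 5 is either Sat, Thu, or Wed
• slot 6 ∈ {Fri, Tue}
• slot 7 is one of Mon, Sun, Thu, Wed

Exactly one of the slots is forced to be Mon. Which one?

slot 4

slot 1's domain is down to {Fri}, so slot 1 = Fri. Remove Fri from slot 6.
slot 3's domain is down to {Sat}, so slot 3 = Sat. Eliminate Sat elsewhere: slot 2, slot 4, slot 5.
slot 6's domain is down to {Tue}, so slot 6 = Tue. Eliminate Tue elsewhere: slot 4.
So Mon goes to slot 4.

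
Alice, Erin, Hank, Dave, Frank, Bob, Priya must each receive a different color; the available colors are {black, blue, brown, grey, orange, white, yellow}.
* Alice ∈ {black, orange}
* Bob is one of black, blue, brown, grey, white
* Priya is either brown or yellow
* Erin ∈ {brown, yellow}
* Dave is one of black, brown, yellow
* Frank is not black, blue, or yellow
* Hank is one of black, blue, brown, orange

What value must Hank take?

blue

The 2 variables Erin and Priya are confined to {brown, yellow}, which locks those values in; drop them from Hank, Dave, Frank, Bob.
Dave's domain is down to {black}, so Dave = black. Eliminate black elsewhere: Alice, Hank, Bob.
Alice's domain is down to {orange}, so Alice = orange. Strike orange from Hank, Frank.
So Hank = blue.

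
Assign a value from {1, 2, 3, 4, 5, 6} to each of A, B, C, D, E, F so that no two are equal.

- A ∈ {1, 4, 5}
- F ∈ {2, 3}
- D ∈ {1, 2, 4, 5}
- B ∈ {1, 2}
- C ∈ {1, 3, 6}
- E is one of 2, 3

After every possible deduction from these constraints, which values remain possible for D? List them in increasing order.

4, 5

The 6 variables together cover exactly {1, 2, 3, 4, 5, 6} — 6 values for 6 variables — and 6 appears only in C's list, so C = 6.
The 2 variables E and F are confined to {2, 3}, which locks those values in; drop them from B, D.
B has just one choice, so B = 1. So A, D can't be 1.
No further eliminations apply; D can still be any of 4, 5.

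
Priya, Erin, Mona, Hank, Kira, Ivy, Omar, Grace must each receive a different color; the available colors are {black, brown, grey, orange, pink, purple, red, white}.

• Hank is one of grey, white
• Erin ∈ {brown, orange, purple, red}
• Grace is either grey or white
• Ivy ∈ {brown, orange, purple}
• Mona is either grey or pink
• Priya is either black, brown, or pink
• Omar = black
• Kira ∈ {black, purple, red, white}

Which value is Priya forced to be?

brown

Omar must be black (only option left). Eliminate black elsewhere: Priya, Kira.
Hank and Grace between them cover only {grey, white} — a naked pair. Remove those values from Mona, Kira.
Mona has just one choice, so Mona = pink. So Priya can't be pink.
So Priya = brown.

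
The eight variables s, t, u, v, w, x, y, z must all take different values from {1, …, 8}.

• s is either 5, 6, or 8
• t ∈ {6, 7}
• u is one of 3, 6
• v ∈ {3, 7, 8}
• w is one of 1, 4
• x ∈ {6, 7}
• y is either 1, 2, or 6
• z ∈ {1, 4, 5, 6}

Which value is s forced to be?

The 8 variables draw from only 8 values {1, 2, 3, 4, 5, 6, 7, 8}, so each is used; only y can be 2, hence y = 2.
t and x between them cover only {6, 7} — a naked pair. Remove those values from s, u, v, z.
u's domain is down to {3}, so u = 3. Remove 3 from v.
v has just one choice, so v = 8. So s can't be 8.
So s = 5.

5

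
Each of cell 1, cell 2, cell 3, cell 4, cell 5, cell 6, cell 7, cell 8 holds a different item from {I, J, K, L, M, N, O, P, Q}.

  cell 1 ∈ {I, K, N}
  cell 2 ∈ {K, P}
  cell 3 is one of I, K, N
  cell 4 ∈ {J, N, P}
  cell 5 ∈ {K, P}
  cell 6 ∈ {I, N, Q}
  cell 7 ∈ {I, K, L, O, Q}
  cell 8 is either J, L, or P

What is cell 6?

Q

The 8 variables together cover exactly {I, J, K, L, N, O, P, Q} — 8 values for 8 variables — and O appears only in cell 7's list, so cell 7 = O.
Among the 7 still-open variables, L fits only cell 8 (and all 7 values in {I, J, K, L, N, P, Q} must be used), so cell 8 = L.
The 6 still-open variables together cover exactly {I, J, K, N, P, Q} — 6 values for 6 variables — and J appears only in cell 4's list, so cell 4 = J.
Among the 5 still-open variables, Q fits only cell 6 (and all 5 values in {I, K, N, P, Q} must be used), so cell 6 = Q.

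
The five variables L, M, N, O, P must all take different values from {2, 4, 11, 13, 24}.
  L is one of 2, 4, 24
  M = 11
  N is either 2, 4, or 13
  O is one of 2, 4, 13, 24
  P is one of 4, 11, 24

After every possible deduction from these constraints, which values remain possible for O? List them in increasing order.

M's domain is down to {11}, so M = 11. So P can't be 11.
No further eliminations apply; O can still be any of 2, 4, 13, 24.

2, 4, 13, 24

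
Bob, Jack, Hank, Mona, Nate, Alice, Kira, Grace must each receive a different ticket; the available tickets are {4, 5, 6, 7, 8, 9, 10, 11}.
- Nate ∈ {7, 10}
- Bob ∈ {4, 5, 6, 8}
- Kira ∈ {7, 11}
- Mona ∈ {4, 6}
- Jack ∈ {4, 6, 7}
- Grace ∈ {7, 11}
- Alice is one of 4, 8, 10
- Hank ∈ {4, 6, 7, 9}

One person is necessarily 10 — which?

Nate

Among the 8 variables, 5 fits only Bob (and all 8 values in {4, 5, 6, 7, 8, 9, 10, 11} must be used), so Bob = 5.
The 7 still-open variables together cover exactly {4, 6, 7, 8, 9, 10, 11} — 7 values for 7 variables — and 8 appears only in Alice's list, so Alice = 8.
Among the 6 still-open variables, 9 fits only Hank (and all 6 values in {4, 6, 7, 9, 10, 11} must be used), so Hank = 9.
The 5 still-open variables draw from only 5 values {4, 6, 7, 10, 11}, so each is used; only Nate can be 10, hence Nate = 10.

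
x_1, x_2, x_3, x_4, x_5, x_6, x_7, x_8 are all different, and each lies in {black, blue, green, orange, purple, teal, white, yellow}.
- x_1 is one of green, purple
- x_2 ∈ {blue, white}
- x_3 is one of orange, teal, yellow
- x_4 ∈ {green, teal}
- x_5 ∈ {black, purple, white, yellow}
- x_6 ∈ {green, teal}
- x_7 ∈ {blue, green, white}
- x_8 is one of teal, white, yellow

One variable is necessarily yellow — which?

Among the 8 variables, black fits only x_5 (and all 8 values in {black, blue, green, orange, purple, teal, white, yellow} must be used), so x_5 = black.
The 7 still-open variables together cover exactly {blue, green, orange, purple, teal, white, yellow} — 7 values for 7 variables — and orange appears only in x_3's list, so x_3 = orange.
The 6 still-open variables together cover exactly {blue, green, purple, teal, white, yellow} — 6 values for 6 variables — and purple appears only in x_1's list, so x_1 = purple.
Among the 5 still-open variables, yellow fits only x_8 (and all 5 values in {blue, green, teal, white, yellow} must be used), so x_8 = yellow.

x_8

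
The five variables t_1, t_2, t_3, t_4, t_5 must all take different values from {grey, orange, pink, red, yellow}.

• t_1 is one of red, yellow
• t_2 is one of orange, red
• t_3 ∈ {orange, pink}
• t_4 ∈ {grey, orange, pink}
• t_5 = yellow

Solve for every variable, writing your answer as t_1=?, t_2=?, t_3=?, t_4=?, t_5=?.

t_1=red, t_2=orange, t_3=pink, t_4=grey, t_5=yellow

t_5 has just one choice, so t_5 = yellow. Eliminate yellow elsewhere: t_1.
t_1 has just one choice, so t_1 = red. So t_2 can't be red.
That leaves t_2 = orange. Eliminate orange elsewhere: t_3, t_4.
t_3 has just one choice, so t_3 = pink. Strike pink from t_4.
t_4 must be grey (only option left).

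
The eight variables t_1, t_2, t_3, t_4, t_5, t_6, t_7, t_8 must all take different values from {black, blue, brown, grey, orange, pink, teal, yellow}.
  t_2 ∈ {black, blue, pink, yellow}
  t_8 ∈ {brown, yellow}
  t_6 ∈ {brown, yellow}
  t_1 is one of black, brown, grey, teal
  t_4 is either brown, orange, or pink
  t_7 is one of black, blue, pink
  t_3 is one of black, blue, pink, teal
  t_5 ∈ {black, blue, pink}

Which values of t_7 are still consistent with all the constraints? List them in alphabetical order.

Among the 8 variables, grey fits only t_1 (and all 8 values in {black, blue, brown, grey, orange, pink, teal, yellow} must be used), so t_1 = grey.
Among the 7 still-open variables, orange fits only t_4 (and all 7 values in {black, blue, brown, orange, pink, teal, yellow} must be used), so t_4 = orange.
Among the 6 still-open variables, teal fits only t_3 (and all 6 values in {black, blue, brown, pink, teal, yellow} must be used), so t_3 = teal.
t_6 and t_8 share exactly the 2 values {brown, yellow}; by pigeonhole those values go to them, so strike brown, yellow from t_2.
No further eliminations apply; t_7 can still be any of black, blue, pink.

black, blue, pink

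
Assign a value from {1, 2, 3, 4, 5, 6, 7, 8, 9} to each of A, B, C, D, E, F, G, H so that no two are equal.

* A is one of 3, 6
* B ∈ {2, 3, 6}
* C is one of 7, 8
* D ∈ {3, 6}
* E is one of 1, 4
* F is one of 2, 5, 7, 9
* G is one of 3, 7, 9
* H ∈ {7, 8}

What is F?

The 2 variables A and D are confined to {3, 6}, which locks those values in; drop them from B, G.
B has just one choice, so B = 2. Strike 2 from F.
C and H share exactly the 2 values {7, 8}; by pigeonhole those values go to them, so strike 7, 8 from F, G.
G has just one choice, so G = 9. Remove 9 from F.
So F = 5.

5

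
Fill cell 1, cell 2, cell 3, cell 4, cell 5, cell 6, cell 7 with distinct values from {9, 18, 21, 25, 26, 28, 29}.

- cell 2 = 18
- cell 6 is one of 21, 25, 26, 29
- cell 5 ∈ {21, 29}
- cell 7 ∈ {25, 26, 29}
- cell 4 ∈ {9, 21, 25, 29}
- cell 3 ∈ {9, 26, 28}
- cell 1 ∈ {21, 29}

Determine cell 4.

cell 2's domain is down to {18}, so cell 2 = 18.
Among the 6 still-open variables, 28 fits only cell 3 (and all 6 values in {9, 21, 25, 26, 28, 29} must be used), so cell 3 = 28.
Among the 5 still-open variables, 9 fits only cell 4 (and all 5 values in {9, 21, 25, 26, 29} must be used), so cell 4 = 9.

9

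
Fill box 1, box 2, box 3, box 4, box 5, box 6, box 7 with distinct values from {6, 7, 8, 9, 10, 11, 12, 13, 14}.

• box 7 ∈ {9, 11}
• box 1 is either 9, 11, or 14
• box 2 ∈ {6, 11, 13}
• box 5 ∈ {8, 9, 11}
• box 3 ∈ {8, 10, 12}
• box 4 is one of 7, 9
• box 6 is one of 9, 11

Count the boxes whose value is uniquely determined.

box 6 and box 7 between them cover only {9, 11} — a naked pair. Remove those values from box 1, box 2, box 4, box 5.
box 1 has just one choice, so box 1 = 14.
box 4 has just one choice, so box 4 = 7.
box 5's domain is down to {8}, so box 5 = 8. Eliminate 8 elsewhere: box 3.
Determined: box 1=14, box 4=7, box 5=8. The other boxes each still have more than one consistent value. That makes 3.

3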